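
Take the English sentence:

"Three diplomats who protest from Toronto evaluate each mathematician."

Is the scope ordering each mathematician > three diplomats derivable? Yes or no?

Yes

The relative clause *who protest from Toronto* modifies *three diplomats*, but *each mathematician* is not inside that relative clause — it is an argument of the matrix verb.
Nothing blocks QR of the lower DP to a position above the higher one, so inverse scope is available.
So *each mathematician* > *three diplomats* is among the available readings.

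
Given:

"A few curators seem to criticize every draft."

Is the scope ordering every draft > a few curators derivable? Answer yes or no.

Yes

*every draft* is the object of the infinitival complement of a raising predicate; raising infinitives are transparent for QR, so the two DPs are in effect clausemates.
Nothing blocks QR of the lower DP to a position above the higher one, so inverse scope is available.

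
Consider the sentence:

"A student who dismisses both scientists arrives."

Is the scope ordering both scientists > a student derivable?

*both scientists* is embedded in the relative clause *who dismisses both scientists*.
QR out of a relative clause is ruled out by the relative-clause island constraint.
The inverse ordering *both scientists* > *a student* is therefore underivable.
(Only the surface reading survives: one fixed student with respect to all the relevant scientists.)

No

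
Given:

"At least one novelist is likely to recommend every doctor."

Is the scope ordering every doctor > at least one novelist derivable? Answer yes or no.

Infinitival complements of raising predicates do not block QR; *every doctor* and *at least one novelist* are effectively clausemates.
Clause-internal QR can adjoin the lower DP above the subject, yielding the inverse reading.

Yes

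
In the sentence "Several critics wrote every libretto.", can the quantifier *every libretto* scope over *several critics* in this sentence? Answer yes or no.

*every libretto* and *several critics* are in the same minimal clause.
Since no island is crossed, the inverse ordering is licensed alongside surface scope.

Yes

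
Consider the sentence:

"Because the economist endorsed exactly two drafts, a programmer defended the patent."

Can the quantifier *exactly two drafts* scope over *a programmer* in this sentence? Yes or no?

The DP *exactly two drafts* is contained in the adjunct clause *because the economist endorsed exactly two drafts*.
Since the clause is an adjunct (not a complement), the Adjunct Condition blocks QR across its edge.
So *exactly two drafts* cannot raise to a position above *a programmer*.

No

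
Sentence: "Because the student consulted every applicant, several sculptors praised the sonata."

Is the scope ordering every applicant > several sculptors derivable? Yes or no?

No

Structurally, *every applicant* is inside the adjunct clause *because the student consulted every applicant*.
Adjuncts are opaque for quantifier raising; a quantifier in an adjunct stays inside it.
*every applicant* is confined to the island and cannot take scope over *several sculptors*.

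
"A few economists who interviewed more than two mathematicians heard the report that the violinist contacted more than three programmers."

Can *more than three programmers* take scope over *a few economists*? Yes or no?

No

The DP *more than three programmers* is contained in the complex NP *the report that the violinist contacted more than three programmers*.
The complex NP is opaque for QR — the quantifier is frozen inside the noun's complement.
So *more than three programmers* cannot raise to a position above *a few economists*.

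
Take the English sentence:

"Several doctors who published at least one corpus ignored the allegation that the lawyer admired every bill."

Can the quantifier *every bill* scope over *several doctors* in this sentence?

*every bill* occurs within the complex NP *the allegation that the lawyer admired every bill*.
The complex NP is opaque for QR — the quantifier is frozen inside the noun's complement.
There is no licit LF on which *every bill* c-commands *several doctors*.

No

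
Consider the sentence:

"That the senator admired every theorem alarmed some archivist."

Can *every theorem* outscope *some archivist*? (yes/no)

No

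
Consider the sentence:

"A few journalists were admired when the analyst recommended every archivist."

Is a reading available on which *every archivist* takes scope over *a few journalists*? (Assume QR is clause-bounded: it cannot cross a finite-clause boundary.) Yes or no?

No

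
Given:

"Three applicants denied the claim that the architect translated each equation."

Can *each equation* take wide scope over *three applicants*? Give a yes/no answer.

The target quantifier *each equation* is part of the complex NP *the claim that the architect translated each equation*.
A that-clause complement to a noun is an island; QR cannot cross the NP boundary.
So *each equation* cannot raise high enough to outscope *three applicants*; only the surface ordering *three applicants* > *each equation* is available.

No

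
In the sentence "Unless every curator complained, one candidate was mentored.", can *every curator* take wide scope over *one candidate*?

*every curator* is embedded in the adjunct clause *unless every curator complained*.
Adjunct clauses are scope islands: a quantifier inside an adjunct cannot raise into the matrix clause.
There is no licit LF on which *every curator* c-commands *one candidate*.

No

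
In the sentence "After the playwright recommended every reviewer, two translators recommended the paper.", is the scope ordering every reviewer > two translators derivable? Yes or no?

No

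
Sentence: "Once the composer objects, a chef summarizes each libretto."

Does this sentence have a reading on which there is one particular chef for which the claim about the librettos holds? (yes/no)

Yes

The described interpretation is the *a chef* > *each libretto* scoping.
Surface scope (*a chef* > *each libretto*) is always derivable; islands only block QR, not in-situ interpretation.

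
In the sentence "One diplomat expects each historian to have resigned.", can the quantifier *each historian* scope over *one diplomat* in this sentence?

ECM infinitives lack a CP barrier, so *each historian* can QR over the matrix subject *one diplomat*.
Ordinary QR to a clause-peripheral position gives the wide-scope LF for the lower DP.

Yes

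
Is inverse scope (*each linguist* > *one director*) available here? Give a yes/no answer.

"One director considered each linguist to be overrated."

Yes

*each linguist* is an ECM subject; ECM complements are not islands, and the embedded quantifier may take matrix scope.
With no island boundary between them, the object can take inverse scope over the subject via ordinary QR within the clause.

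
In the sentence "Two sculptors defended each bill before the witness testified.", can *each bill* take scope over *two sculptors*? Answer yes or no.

The adjunct island is irrelevant here — *each bill* and *two sculptors* are both in the matrix clause.
Nothing blocks QR of the lower DP to a position above the higher one, so inverse scope is available.
Both orderings are possible: *two sculptors* > *each bill* and *each bill* > *two sculptors*.

Yes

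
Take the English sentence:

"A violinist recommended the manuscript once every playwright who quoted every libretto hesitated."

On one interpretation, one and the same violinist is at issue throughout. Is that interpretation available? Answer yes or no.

The paraphrase describes the scope ordering *a violinist* > *every libretto*.
Nothing needs to raise for *a violinist* > *every libretto*, so no island constraint is at stake.

Yes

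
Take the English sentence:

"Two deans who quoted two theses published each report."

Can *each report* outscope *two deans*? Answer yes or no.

*each report* is a matrix argument; only *two deans* is modified by the relative clause *who quoted two theses*, so the RC island is irrelevant to the target quantifier.
No island intervenes, so both surface and inverse scope are derivable.

Yes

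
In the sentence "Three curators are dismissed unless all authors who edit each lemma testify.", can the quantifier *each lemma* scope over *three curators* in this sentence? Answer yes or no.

The target quantifier *each lemma* is part of the relative clause *who edit each lemma*, which is itself inside the adjunct *unless all authors who edit each lemma testify*.
Nested islands: the RC island is itself inside an adjunct island, so wide scope is doubly excluded.
*each lemma* is confined to the island and cannot take scope over *three curators*.

No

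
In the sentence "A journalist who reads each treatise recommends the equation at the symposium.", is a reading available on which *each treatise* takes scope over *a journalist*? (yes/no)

No

*each treatise* sits inside the relative clause *who reads each treatise*.
Relative clauses block scope extraction: QR cannot target a position outside the modified NP.
*each treatise* > *a journalist* would require crossing that boundary, which is illicit.
(Only the surface reading survives: one fixed journalist with respect to all the relevant treatises.)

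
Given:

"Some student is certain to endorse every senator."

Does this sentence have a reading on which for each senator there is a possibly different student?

The paraphrase describes the scope ordering *every senator* > *some student*.
*every senator* is inside a raising infinitive, which is transparent to QR (no CP barrier), so it behaves as a matrix argument.
Nothing blocks QR of the lower DP to a position above the higher one, so inverse scope is available.
Both orderings are possible: *some student* > *every senator* and *every senator* > *some student*.

Yes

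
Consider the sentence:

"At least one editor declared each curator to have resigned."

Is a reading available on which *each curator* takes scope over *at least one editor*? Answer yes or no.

*each curator* is the subject of an ECM infinitive — the infinitival complement of an ECM verb is not a scope island, so *each curator* can raise into the matrix clause.
With no island boundary between them, the object can take inverse scope over the subject via ordinary QR within the clause.
So *each curator* > *at least one editor* is among the available readings.

Yes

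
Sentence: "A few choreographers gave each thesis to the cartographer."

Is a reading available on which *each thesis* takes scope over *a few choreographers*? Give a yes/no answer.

Yes

*each thesis* and *a few choreographers* are in the same minimal clause.
Clause-internal QR can adjoin the lower DP above the subject, yielding the inverse reading.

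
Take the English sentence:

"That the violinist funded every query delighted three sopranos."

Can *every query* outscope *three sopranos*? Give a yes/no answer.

No

*every query* occurs within the sentential subject *that the violinist funded every query*.
The subject-island constraint blocks QR out of a clausal subject.
*every query* is confined to the island and cannot take scope over *three sopranos*.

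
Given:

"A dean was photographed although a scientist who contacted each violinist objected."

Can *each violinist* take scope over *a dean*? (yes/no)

No

The DP *each violinist* is contained in the relative clause *who contacted each violinist*, which is itself inside the adjunct *although a scientist who contacted each violinist objected*.
The quantifier would have to escape first the RC and then the adjunct — two independent island violations.
Hence only narrow scope for *each violinist* (under *a dean*) survives.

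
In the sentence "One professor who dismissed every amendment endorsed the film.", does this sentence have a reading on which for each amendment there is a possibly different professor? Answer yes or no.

No

This is the *every amendment* > *one professor* reading.
*every amendment* is embedded in the relative clause *who dismissed every amendment*.
A relative clause is a scope island — quantifier raising cannot cross its boundary.
So *every amendment* cannot raise high enough to outscope *one professor*; only the surface ordering *one professor* > *every amendment* is available.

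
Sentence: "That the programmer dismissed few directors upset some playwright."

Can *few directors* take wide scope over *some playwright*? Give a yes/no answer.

No

Structurally, *few directors* is inside the sentential subject *that the programmer dismissed few directors*.
Sentential subjects are islands: a quantifier inside the subject clause cannot raise over the matrix predicate.
So the wide-scope reading for *few directors* is blocked.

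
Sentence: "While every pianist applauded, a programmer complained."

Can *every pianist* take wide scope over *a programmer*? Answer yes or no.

No

*every pianist* occurs within the adjunct clause *while every pianist applauded*.
Adverbial clauses are not L-marked, so they are barriers for QR — the quantifier cannot escape the adjunct.
*every pianist* is confined to the island and cannot take scope over *a programmer*.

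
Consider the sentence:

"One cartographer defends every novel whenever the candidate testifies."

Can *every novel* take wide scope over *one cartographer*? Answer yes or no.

The adjunct island is irrelevant here — *every novel* and *one cartographer* are both in the matrix clause.
Nothing blocks QR of the lower DP to a position above the higher one, so inverse scope is available.

Yes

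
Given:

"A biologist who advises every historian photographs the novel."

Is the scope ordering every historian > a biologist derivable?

No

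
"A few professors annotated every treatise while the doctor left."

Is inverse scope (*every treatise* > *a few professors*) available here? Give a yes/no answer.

Yes

Neither queried DP is inside the adjunct, so the adjunct-island constraint does not apply.
Since no island is crossed, the inverse ordering is licensed alongside surface scope.
So *every treatise* > *a few professors* is among the available readings.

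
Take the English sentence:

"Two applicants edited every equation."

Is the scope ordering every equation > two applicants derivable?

*every equation* is the matrix object and *two applicants* the matrix subject; the two are clausemates.
Ordinary QR to a clause-peripheral position gives the wide-scope LF for the lower DP.

Yes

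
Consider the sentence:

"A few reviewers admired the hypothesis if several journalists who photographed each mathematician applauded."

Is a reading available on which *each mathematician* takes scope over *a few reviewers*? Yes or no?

No

The DP *each mathematician* is contained in the relative clause *who photographed each mathematician*, which is itself inside the adjunct *if several journalists who photographed each mathematician applauded*.
The quantifier would have to escape first the RC and then the adjunct — two independent island violations.
So *each mathematician* cannot raise high enough to outscope *a few reviewers*; only the surface ordering *a few reviewers* > *each mathematician* is available.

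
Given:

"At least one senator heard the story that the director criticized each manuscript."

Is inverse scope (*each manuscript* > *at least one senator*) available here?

No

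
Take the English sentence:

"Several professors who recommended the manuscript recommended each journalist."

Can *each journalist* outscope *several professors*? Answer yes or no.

*each journalist* is a matrix argument; only *several professors* is modified by the relative clause *who recommended the manuscript*, so the RC island is irrelevant to the target quantifier.
Since no island is crossed, the inverse ordering is licensed alongside surface scope.

Yes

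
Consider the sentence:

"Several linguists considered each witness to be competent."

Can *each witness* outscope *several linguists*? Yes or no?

Yes

This is an ECM construction: *each witness* is the infinitival subject, Case-marked by the matrix verb, and the infinitive is transparent for QR.
Clause-internal QR can adjoin the lower DP above the subject, yielding the inverse reading.
So *each witness* > *several linguists* is among the available readings.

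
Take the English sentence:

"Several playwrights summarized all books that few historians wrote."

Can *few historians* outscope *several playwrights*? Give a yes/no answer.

*few historians* occurs within the relative clause *that few historians wrote* modifying *all books*.
QR out of a relative clause is ruled out by the relative-clause island constraint.
So *few historians* cannot raise high enough to outscope *several playwrights*; only the surface ordering *several playwrights* > *few historians* is available.

No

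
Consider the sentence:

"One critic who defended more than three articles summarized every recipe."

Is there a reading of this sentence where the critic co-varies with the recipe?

Yes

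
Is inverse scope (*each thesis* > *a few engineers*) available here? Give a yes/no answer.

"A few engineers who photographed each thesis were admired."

The target quantifier *each thesis* is part of the relative clause *who photographed each thesis*.
Relative clauses block scope extraction: QR cannot target a position outside the modified NP.
So *each thesis* cannot raise high enough to outscope *a few engineers*; only the surface ordering *a few engineers* > *each thesis* is available.

No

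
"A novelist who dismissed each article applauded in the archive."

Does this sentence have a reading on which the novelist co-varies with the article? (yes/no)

That reading corresponds to *each article* > *a novelist*.
*each article* occurs within the relative clause *who dismissed each article*.
The relative clause forms an island for QR, so the quantifier is confined to the head noun's restrictor.
So the wide-scope reading for *each article* is blocked.
(Only the surface reading survives: one fixed novelist with respect to all the relevant articles.)

No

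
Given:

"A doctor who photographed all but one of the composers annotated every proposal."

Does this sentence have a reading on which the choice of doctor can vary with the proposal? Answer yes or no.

Yes

The described interpretation is the *every proposal* > *a doctor* scoping.
The RC *who photographed all but one of the composers* is an island, but *every proposal* is not inside it — it is the matrix object, a clausemate of *a doctor*.
Nothing blocks QR of the lower DP to a position above the higher one, so inverse scope is available.
Both orderings are possible: *a doctor* > *every proposal* and *every proposal* > *a doctor*.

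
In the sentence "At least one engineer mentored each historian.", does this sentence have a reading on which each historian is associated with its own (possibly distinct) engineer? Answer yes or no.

Yes

This is the *each historian* > *at least one engineer* reading.
Both DPs are arguments of the same predicate; there is no clause or island boundary between them.
With no island boundary between them, the object can take inverse scope over the subject via ordinary QR within the clause.
So *each historian* > *at least one engineer* is among the available readings.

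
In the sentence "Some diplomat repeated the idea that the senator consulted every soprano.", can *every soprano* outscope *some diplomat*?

No

*every soprano* sits inside the complex NP *the idea that the senator consulted every soprano*.
Noun-complement clauses are scope islands (the Complex NP Constraint): a quantifier inside one cannot scope into the matrix.
So *every soprano* cannot raise to a position above *some diplomat*.
(Only the surface reading survives: one fixed diplomat with respect to all the relevant sopranos.)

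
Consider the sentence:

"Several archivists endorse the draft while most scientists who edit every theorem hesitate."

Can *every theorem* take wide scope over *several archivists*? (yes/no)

No

The DP *every theorem* is contained in the relative clause *who edit every theorem*, which is itself inside the adjunct *while most scientists who edit every theorem hesitate*.
The quantifier would have to escape first the RC and then the adjunct — two independent island violations.
So *every theorem* cannot raise high enough to outscope *several archivists*; only the surface ordering *several archivists* > *every theorem* is available.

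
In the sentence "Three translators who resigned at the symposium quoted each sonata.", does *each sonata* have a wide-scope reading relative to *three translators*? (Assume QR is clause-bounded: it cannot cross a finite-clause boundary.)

Yes

Although the sentence contains a relative clause (*who resigned at the symposium*), *each sonata* is outside it, in the matrix VP.
Nothing blocks QR of the lower DP to a position above the higher one, so inverse scope is available.
The sentence is scopally ambiguous between *three translators* > *each sonata* and *each sonata* > *three translators*.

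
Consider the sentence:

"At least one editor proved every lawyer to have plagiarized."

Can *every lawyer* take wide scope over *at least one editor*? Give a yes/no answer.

The ECM infinitive is scope-transparent — *every lawyer* is free to raise above *at least one editor*.
With no island boundary between them, the object can take inverse scope over the subject via ordinary QR within the clause.
Both orderings are possible: *at least one editor* > *every lawyer* and *every lawyer* > *at least one editor*.

Yes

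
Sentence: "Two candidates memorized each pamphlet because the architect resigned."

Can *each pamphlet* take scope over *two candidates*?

Yes

*each pamphlet* is a matrix argument; the adjunct is an island but the target quantifier is outside it.
With no island boundary between them, the object can take inverse scope over the subject via ordinary QR within the clause.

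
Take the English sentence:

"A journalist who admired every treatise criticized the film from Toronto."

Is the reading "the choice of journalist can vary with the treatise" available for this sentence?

No

That reading corresponds to *every treatise* > *a journalist*.
The DP *every treatise* is contained in the relative clause *who admired every treatise*.
QR out of a relative clause is ruled out by the relative-clause island constraint.
So *every treatise* cannot raise high enough to outscope *a journalist*; only the surface ordering *a journalist* > *every treatise* is available.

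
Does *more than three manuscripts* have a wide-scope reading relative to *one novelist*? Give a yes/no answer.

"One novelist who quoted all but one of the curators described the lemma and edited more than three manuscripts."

The target quantifier *more than three manuscripts* is part of one conjunct of the coordinate structure (*edited more than three manuscripts*).
QR out of a conjunct would have to apply non-ATB, which the CSC forbids.
Hence only narrow scope for *more than three manuscripts* (under *one novelist*) survives.
(Only the surface reading survives: one fixed novelist with respect to all the relevant manuscripts.)

No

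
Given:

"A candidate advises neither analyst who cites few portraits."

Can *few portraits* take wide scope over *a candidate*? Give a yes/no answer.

No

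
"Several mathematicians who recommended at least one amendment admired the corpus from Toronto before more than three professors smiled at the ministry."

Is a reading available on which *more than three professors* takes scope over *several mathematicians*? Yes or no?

No

*more than three professors* sits inside the adjunct clause *before more than three professors smiled at the ministry*.
The adjunct-island constraint bars QR out of an adverbial clause.
So *more than three professors* cannot raise high enough to outscope *several mathematicians*; only the surface ordering *several mathematicians* > *more than three professors* is available.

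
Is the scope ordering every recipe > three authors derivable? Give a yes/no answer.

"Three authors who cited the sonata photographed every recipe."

Yes

The RC *who cited the sonata* is an island, but *every recipe* is not inside it — it is the matrix object, a clausemate of *three authors*.
Ordinary QR to a clause-peripheral position gives the wide-scope LF for the lower DP.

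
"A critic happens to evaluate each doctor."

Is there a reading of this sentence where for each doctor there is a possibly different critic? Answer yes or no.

The paraphrase describes the scope ordering *each doctor* > *a critic*.
The matrix predicate is a raising verb, whose infinitival complement is not a scope island — *each doctor* can QR into the matrix clause.
No island intervenes, so both surface and inverse scope are derivable.
The sentence is scopally ambiguous between *a critic* > *each doctor* and *each doctor* > *a critic*.

Yes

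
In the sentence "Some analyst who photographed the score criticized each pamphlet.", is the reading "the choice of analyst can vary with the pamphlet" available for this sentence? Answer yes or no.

Yes

The described interpretation is the *each pamphlet* > *some analyst* scoping.
The RC *who photographed the score* is an island, but *each pamphlet* is not inside it — it is the matrix object, a clausemate of *some analyst*.
With no island boundary between them, the object can take inverse scope over the subject via ordinary QR within the clause.
So *each pamphlet* > *some analyst* is among the available readings.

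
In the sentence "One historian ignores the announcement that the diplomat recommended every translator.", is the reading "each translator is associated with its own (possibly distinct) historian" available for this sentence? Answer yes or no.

That reading corresponds to *every translator* > *one historian*.
*every translator* sits inside the complex NP *the announcement that the diplomat recommended every translator*.
Since the clause is the complement of a nominal head, the CNPC blocks scope extraction.
So the wide-scope reading for *every translator* is blocked.

No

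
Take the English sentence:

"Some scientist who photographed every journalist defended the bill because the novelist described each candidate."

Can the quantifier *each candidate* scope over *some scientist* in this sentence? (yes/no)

No

*each candidate* occurs within the adjunct clause *because the novelist described each candidate*.
Adverbial clauses are not L-marked, so they are barriers for QR — the quantifier cannot escape the adjunct.
So *each candidate* cannot raise to a position above *some scientist*.
(Only the surface reading survives: one fixed scientist with respect to all the relevant candidates.)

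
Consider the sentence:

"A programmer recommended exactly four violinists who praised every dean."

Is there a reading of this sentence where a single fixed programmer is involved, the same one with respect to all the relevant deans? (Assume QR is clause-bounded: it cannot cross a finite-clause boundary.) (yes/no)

Yes

The paraphrase describes the scope ordering *a programmer* > *every dean*.
Nothing needs to raise for *a programmer* > *every dean*, so no island constraint is at stake.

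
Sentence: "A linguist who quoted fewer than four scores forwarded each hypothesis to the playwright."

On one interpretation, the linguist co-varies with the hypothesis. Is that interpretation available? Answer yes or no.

Yes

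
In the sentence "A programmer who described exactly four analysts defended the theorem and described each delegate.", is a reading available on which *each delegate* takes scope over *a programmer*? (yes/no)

*each delegate* sits inside one conjunct of the coordinate structure (*described each delegate*).
Coordinate structures are islands for non-across-the-board movement, QR included.
So the wide-scope reading for *each delegate* is blocked.

No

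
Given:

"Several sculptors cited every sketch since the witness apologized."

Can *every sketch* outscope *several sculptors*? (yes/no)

Yes

Although there is an adjunct clause, *every sketch* is in the main clause, not inside the adjunct.
Ordinary QR to a clause-peripheral position gives the wide-scope LF for the lower DP.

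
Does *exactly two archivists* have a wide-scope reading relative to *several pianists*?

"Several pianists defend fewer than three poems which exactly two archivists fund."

No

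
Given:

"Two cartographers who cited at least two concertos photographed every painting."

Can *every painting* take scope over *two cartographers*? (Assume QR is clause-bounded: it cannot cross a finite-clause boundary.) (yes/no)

Yes

*every painting* sits in the matrix clause, not in the relative clause on *two cartographers*.
Clause-internal QR can adjoin the lower DP above the subject, yielding the inverse reading.
The sentence is scopally ambiguous between *two cartographers* > *every painting* and *every painting* > *two cartographers*.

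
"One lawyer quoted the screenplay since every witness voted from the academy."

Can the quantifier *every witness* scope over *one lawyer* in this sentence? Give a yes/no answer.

No

Structurally, *every witness* is inside the adjunct clause *since every witness voted from the academy*.
Adjuncts are opaque for quantifier raising; a quantifier in an adjunct stays inside it.
So *every witness* cannot raise high enough to outscope *one lawyer*; only the surface ordering *one lawyer* > *every witness* is available.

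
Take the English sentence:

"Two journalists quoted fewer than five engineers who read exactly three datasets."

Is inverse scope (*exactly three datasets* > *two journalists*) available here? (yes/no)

The target quantifier *exactly three datasets* is part of the relative clause *who read exactly three datasets* modifying *fewer than five engineers*.
QR out of a relative clause is ruled out by the relative-clause island constraint.
*exactly three datasets* > *two journalists* would require crossing that boundary, which is illicit.

No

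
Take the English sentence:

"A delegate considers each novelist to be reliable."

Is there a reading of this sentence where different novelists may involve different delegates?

Yes

This is the *each novelist* > *a delegate* reading.
The ECM infinitive is scope-transparent — *each novelist* is free to raise above *a delegate*.
Clause-internal QR can adjoin the lower DP above the subject, yielding the inverse reading.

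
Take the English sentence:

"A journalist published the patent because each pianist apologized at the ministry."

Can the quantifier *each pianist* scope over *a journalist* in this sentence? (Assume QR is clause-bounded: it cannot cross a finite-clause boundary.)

No

The target quantifier *each pianist* is part of the adjunct clause *because each pianist apologized at the ministry*.
Adverbial clauses are not L-marked, so they are barriers for QR — the quantifier cannot escape the adjunct.
So *each pianist* cannot raise high enough to outscope *a journalist*; only the surface ordering *a journalist* > *each pianist* is available.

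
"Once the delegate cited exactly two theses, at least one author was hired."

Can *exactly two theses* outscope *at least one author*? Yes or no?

No

Structurally, *exactly two theses* is inside the adjunct clause *once the delegate cited exactly two theses*.
Adverbial clauses are not L-marked, so they are barriers for QR — the quantifier cannot escape the adjunct.
So *exactly two theses* cannot raise to a position above *at least one author*.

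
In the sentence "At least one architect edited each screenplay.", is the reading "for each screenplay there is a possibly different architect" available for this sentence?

That reading corresponds to *each screenplay* > *at least one architect*.
Both DPs are arguments of the same predicate; there is no clause or island boundary between them.
Ordinary QR to a clause-peripheral position gives the wide-scope LF for the lower DP.
So *each screenplay* > *at least one architect* is among the available readings.

Yes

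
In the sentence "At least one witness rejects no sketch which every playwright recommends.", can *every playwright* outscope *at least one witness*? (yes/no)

The DP *every playwright* is contained in the relative clause *which every playwright recommends* modifying *no sketch*.
Relative clauses block scope extraction: QR cannot target a position outside the modified NP.
The inverse ordering *every playwright* > *at least one witness* is therefore underivable.

No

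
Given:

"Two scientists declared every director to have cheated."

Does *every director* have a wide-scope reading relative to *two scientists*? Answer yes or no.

*every director* is the subject of an ECM infinitive — the infinitival complement of an ECM verb is not a scope island, so *every director* can raise into the matrix clause.
Nothing blocks QR of the lower DP to a position above the higher one, so inverse scope is available.

Yes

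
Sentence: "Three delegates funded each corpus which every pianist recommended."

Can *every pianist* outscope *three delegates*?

*every pianist* sits inside the relative clause *which every pianist recommended* modifying *each corpus*.
Quantifiers inside a relative clause are trapped there; the RC boundary blocks QR.
The inverse ordering *every pianist* > *three delegates* is therefore underivable.

No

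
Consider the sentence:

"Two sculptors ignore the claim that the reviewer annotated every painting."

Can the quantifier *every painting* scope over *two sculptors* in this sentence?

No

The target quantifier *every painting* is part of the complex NP *the claim that the reviewer annotated every painting*.
The Complex NP Constraint bars QR out of the complement clause of a noun.
So the wide-scope reading for *every painting* is blocked.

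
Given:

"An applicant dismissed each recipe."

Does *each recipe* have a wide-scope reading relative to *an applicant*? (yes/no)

Yes

*an applicant* and *each recipe* are co-arguments of the matrix verb, with nothing but a clause-internal boundary between them.
QR within a single clause is free, so the lower quantifier may take scope over the higher one.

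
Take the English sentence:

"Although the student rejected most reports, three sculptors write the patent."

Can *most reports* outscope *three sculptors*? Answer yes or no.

The target quantifier *most reports* is part of the adjunct clause *although the student rejected most reports*.
Adjunct clauses are scope islands: a quantifier inside an adjunct cannot raise into the matrix clause.
There is no licit LF on which *most reports* c-commands *three sculptors*.

No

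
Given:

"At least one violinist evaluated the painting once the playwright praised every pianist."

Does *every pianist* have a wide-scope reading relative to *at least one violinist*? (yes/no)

No

*every pianist* sits inside the adjunct clause *once the playwright praised every pianist*.
Since the clause is an adjunct (not a complement), the Adjunct Condition blocks QR across its edge.
The inverse ordering *every pianist* > *at least one violinist* is therefore underivable.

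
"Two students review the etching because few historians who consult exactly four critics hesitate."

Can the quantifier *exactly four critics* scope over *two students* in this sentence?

No

The DP *exactly four critics* is contained in the relative clause *who consult exactly four critics*, which is itself inside the adjunct *because few historians who consult exactly four critics hesitate*.
Nested islands: the RC island is itself inside an adjunct island, so wide scope is doubly excluded.
*exactly four critics* > *two students* would require crossing that boundary, which is illicit.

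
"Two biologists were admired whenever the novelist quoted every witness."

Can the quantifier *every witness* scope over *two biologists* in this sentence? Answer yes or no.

No

The DP *every witness* is contained in the adjunct clause *whenever the novelist quoted every witness*.
The adjunct-island constraint bars QR out of an adverbial clause.
So the wide-scope reading for *every witness* is blocked.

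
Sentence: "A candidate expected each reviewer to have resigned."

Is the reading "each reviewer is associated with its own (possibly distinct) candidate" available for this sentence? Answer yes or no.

The described interpretation is the *each reviewer* > *a candidate* scoping.
ECM infinitives lack a CP barrier, so *each reviewer* can QR over the matrix subject *a candidate*.
Clause-internal QR can adjoin the lower DP above the subject, yielding the inverse reading.

Yes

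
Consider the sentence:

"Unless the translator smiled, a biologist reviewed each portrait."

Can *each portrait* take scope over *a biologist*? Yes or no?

Yes

Although there is an adjunct clause, *each portrait* is in the main clause, not inside the adjunct.
Clause-internal QR can adjoin the lower DP above the subject, yielding the inverse reading.
Both orderings are possible: *a biologist* > *each portrait* and *each portrait* > *a biologist*.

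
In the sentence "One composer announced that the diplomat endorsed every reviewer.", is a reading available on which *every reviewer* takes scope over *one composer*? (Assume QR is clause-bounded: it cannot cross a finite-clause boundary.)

No

The DP *every reviewer* is contained in the finite complement clause *that the diplomat endorsed every reviewer*.
Finite CP is the ceiling for QR here, by assumption.
Hence only narrow scope for *every reviewer* (under *one composer*) survives.
(Only the surface reading survives: one fixed composer with respect to all the relevant reviewers.)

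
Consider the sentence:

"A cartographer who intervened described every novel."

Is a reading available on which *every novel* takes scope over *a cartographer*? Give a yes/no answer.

Yes

The relative clause *who intervened* modifies *a cartographer*, but *every novel* is not inside that relative clause — it is an argument of the matrix verb.
Ordinary QR to a clause-peripheral position gives the wide-scope LF for the lower DP.
Both orderings are possible: *a cartographer* > *every novel* and *every novel* > *a cartographer*.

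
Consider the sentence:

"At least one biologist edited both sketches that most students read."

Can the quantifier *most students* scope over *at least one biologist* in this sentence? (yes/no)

The DP *most students* is contained in the relative clause *that most students read* modifying *both sketches*.
QR out of a relative clause is ruled out by the relative-clause island constraint.
There is no licit LF on which *most students* c-commands *at least one biologist*.

No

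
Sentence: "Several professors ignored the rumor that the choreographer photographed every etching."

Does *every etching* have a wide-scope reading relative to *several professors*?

No

*every etching* occurs within the complex NP *the rumor that the choreographer photographed every etching*.
The complex NP is opaque for QR — the quantifier is frozen inside the noun's complement.
There is no licit LF on which *every etching* c-commands *several professors*.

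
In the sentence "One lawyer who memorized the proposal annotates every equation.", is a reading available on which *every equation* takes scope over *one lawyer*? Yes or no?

*every equation* is a matrix argument; only *one lawyer* is modified by the relative clause *who memorized the proposal*, so the RC island is irrelevant to the target quantifier.
Clause-internal QR can adjoin the lower DP above the subject, yielding the inverse reading.
So *every equation* > *one lawyer* is among the available readings.

Yes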